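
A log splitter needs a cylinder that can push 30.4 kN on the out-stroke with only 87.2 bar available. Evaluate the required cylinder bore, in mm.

D ≈ 66.6 mm

Extension force acts on the full piston face: F = P × (π/4)D².
D = √(4F / (πP)) = √(4 × 30.4 kN / (π × 87.2 bar))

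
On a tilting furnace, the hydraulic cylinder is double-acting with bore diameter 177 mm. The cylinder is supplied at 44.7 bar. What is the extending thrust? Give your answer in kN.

Cap-side area A_cap = π/4 × (177 mm)² = 24610 mm^2
F = P × A_cap = 44.7 bar × A_cap

F ≈ 110 kN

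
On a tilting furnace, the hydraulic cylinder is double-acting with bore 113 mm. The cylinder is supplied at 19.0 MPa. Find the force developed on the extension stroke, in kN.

Cap-side area A_cap = π/4 × (113 mm)² = 10030 mm^2
F = P × A_cap = 19.0 MPa × A_cap

F ≈ 191 kN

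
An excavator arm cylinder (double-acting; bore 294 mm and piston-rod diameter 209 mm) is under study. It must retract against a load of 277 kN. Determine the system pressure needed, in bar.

Rod-side annular area A_ann = π/4 × (294² − 209²) = 33580 mm^2
Retraction: pressure acts on the annular area.
P = F / A = 277 kN / A

P ≈ 82.5 bar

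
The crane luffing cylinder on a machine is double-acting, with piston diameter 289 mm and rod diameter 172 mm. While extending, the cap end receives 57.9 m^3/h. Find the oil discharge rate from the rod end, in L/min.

Cap-side area A_cap = π/4 × (289 mm)² = 65600 mm^2
Rod-side annular area A_ann = π/4 × (289² − 172²) = 42360 mm^2
Piston speed v = Q_in/A_cap; rod-end outflow Q_out = v × A_ann = Q_in × A_ann/A_cap.

Q_out ≈ 623 L/min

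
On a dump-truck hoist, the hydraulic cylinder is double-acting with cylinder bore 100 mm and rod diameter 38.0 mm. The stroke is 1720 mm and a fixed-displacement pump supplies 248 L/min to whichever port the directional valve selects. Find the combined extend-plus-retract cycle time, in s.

t ≈ 6.06 s

Cap-side area A_cap = π/4 × (100 mm)² = 7854 mm^2
Rod-side annular area A_ann = π/4 × (100² − 38.0²) = 6720 mm^2
t_ext = A_cap·L/Q = 3.268 s
t_ret = A_ann·L/Q = 2.796 s
t_cycle = t_ext + t_ret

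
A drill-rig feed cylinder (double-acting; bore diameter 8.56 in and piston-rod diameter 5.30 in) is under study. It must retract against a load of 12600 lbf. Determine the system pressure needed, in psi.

P ≈ 355 psi

Rod-side annular area A_ann = π/4 × (8.56² − 5.30²) = 35.49 in^2
Retraction: pressure acts on the annular area.
P = F / A = 12600 lbf / A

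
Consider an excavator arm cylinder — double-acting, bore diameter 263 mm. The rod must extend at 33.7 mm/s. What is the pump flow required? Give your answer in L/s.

Q ≈ 1.83 L/s

Cap-side area A_cap = π/4 × (263 mm)² = 54330 mm^2
Q = A × v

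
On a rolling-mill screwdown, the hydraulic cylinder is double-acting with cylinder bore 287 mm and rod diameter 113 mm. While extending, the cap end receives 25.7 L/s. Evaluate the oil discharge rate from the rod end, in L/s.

Cap-side area A_cap = π/4 × (287 mm)² = 64690 mm^2
Rod-side annular area A_ann = π/4 × (287² − 113²) = 54660 mm^2
Piston speed v = Q_in/A_cap; rod-end outflow Q_out = v × A_ann = Q_in × A_ann/A_cap.

Q_out ≈ 21.7 L/s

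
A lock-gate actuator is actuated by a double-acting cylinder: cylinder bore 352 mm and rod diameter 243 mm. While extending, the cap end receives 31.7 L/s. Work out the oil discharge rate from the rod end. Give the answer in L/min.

Q_out ≈ 996 L/min

Cap-side area A_cap = π/4 × (352 mm)² = 97310 mm^2
Rod-side annular area A_ann = π/4 × (352² − 243²) = 50940 mm^2
Piston speed v = Q_in/A_cap; rod-end outflow Q_out = v × A_ann = Q_in × A_ann/A_cap.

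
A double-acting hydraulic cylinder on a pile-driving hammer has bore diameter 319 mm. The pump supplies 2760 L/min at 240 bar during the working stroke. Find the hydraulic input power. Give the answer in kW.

W ≈ 1100 kW

Hydraulic power = P × Q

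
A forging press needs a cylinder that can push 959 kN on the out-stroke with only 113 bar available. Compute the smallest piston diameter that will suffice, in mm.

D ≈ 329 mm

Extension force acts on the full piston face: F = P × (π/4)D².
D = √(4F / (πP)) = √(4 × 959 kN / (π × 113 bar))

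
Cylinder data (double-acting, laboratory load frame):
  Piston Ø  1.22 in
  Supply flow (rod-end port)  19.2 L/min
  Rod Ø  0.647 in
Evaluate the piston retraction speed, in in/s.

v ≈ 23.2 in/s

Rod-side annular area A_ann = π/4 × (1.22² − 0.647²) = 0.8402 in^2
Flow into the rod-end port fills the annular volume.
v = Q / A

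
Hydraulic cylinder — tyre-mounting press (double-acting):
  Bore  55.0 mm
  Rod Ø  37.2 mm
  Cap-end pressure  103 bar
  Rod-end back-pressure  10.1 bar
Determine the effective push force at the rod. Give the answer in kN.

Cap-side area A_cap = π/4 × (55.0 mm)² = 2376 mm^2
Rod-side annular area A_ann = π/4 × (55.0² − 37.2²) = 1289 mm^2
Net thrust = P_cap·A_cap − P_rod·A_ann = 24.47 kN − 1.302 kN

F ≈ 23.2 kN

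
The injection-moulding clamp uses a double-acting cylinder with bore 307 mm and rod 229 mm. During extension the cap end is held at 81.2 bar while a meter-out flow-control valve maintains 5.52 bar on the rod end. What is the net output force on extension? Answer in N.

F ≈ 5.83e5 N

Cap-side area A_cap = π/4 × (307 mm)² = 74020 mm^2
Rod-side annular area A_ann = π/4 × (307² − 229²) = 32840 mm^2
Net thrust = P_cap·A_cap − P_rod·A_ann = 6.011e5 N − 18130 N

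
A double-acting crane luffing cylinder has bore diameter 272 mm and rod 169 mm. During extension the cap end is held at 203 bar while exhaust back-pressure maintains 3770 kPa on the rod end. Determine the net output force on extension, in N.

Cap-side area A_cap = π/4 × (272 mm)² = 58110 mm^2
Rod-side annular area A_ann = π/4 × (272² − 169²) = 35680 mm^2
Net thrust = P_cap·A_cap − P_rod·A_ann = 1.180e6 N − 1.345e5 N

F ≈ 1.05e6 N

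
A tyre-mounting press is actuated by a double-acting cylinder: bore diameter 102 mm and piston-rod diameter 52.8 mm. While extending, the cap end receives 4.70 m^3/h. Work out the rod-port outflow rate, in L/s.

Cap-side area A_cap = π/4 × (102 mm)² = 8171 mm^2
Rod-side annular area A_ann = π/4 × (102² − 52.8²) = 5982 mm^2
Piston speed v = Q_in/A_cap; rod-end outflow Q_out = v × A_ann = Q_in × A_ann/A_cap.

Q_out ≈ 0.956 L/s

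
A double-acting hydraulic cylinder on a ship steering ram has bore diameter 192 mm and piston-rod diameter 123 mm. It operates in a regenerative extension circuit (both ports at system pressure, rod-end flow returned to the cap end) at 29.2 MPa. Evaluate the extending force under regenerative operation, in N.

F ≈ 3.47e5 N

With equal pressure on both faces, forces on the annular region cancel; the net push is pressure × rod cross-section.
Rod cross-section A_rod = π/4 × (123 mm)² = 11880 mm^2
F = P × A_rod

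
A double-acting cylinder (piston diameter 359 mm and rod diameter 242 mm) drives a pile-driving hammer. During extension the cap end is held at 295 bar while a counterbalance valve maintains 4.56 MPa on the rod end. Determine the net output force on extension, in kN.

Cap-side area A_cap = π/4 × (359 mm)² = 1.012e5 mm^2
Rod-side annular area A_ann = π/4 × (359² − 242²) = 55230 mm^2
Net thrust = P_cap·A_cap − P_rod·A_ann = 2986 kN − 251.8 kN

F ≈ 2730 kN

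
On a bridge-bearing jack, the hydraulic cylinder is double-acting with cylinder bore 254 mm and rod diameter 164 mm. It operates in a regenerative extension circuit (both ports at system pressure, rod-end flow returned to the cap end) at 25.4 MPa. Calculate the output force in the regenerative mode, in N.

With equal pressure on both faces, forces on the annular region cancel; the net push is pressure × rod cross-section.
Rod cross-section A_rod = π/4 × (164 mm)² = 21120 mm^2
F = P × A_rod

F ≈ 5.37e5 N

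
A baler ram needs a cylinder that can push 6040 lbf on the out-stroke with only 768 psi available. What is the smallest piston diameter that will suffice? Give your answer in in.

D ≈ 3.16 in

Extension force acts on the full piston face: F = P × (π/4)D².
D = √(4F / (πP)) = √(4 × 6040 lbf / (π × 768 psi))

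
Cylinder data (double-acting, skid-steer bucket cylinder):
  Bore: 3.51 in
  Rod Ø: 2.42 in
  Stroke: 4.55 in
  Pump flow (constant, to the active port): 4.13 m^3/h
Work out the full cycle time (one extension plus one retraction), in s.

t ≈ 0.959 s

Cap-side area A_cap = π/4 × (3.51 in)² = 9.676 in^2
Rod-side annular area A_ann = π/4 × (3.51² − 2.42²) = 5.077 in^2
t_ext = A_cap·L/Q = 0.6289 s
t_ret = A_ann·L/Q = 0.3299 s
t_cycle = t_ext + t_ret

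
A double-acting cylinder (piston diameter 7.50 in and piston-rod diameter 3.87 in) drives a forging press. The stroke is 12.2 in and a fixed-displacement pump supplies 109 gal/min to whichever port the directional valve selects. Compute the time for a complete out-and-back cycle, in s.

Cap-side area A_cap = π/4 × (7.50 in)² = 44.18 in^2
Rod-side annular area A_ann = π/4 × (7.50² − 3.87²) = 32.42 in^2
t_ext = A_cap·L/Q = 1.284 s
t_ret = A_ann·L/Q = 0.9424 s
t_cycle = t_ext + t_ret

t ≈ 2.23 s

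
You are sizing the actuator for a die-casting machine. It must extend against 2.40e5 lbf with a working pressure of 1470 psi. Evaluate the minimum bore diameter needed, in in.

D ≈ 14.4 in

Extension force acts on the full piston face: F = P × (π/4)D².
D = √(4F / (πP)) = √(4 × 2.40e5 lbf / (π × 1470 psi))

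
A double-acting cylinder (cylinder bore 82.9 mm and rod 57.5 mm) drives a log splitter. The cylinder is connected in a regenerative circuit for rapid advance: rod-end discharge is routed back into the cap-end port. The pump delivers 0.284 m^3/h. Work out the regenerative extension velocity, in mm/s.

In regeneration the rod-end outflow joins the pump flow into the cap end, so the net volume the pump must supply per unit advance equals the rod cross-section area.
Rod cross-section A_rod = π/4 × (57.5 mm)² = 2597 mm^2
v = Q_pump / A_rod

v ≈ 30.4 mm/s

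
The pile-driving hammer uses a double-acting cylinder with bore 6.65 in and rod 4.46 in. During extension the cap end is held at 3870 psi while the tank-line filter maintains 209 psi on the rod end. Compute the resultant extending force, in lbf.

F ≈ 1.30e5 lbf

Cap-side area A_cap = π/4 × (6.65 in)² = 34.73 in^2
Rod-side annular area A_ann = π/4 × (6.65² − 4.46²) = 19.11 in^2
Net thrust = P_cap·A_cap − P_rod·A_ann = 1.344e5 lbf − 3994 lbf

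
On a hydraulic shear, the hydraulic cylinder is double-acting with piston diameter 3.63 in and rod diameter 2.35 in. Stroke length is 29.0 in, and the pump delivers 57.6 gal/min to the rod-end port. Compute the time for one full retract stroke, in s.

Rod-side annular area A_ann = π/4 × (3.63² − 2.35²) = 6.012 in^2
Swept volume V = A × L; t = V / Q = A·L / Q

t ≈ 0.786 s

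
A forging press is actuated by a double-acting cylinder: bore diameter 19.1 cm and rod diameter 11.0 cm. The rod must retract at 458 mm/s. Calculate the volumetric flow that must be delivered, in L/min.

Rod-side annular area A_ann = π/4 × (19.1² − 11.0²) = 191.5 cm^2
Q = A × v

Q ≈ 526 L/min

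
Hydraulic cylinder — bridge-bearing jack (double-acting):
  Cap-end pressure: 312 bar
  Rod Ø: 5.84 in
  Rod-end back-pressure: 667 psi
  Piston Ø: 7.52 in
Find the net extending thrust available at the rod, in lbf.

Cap-side area A_cap = π/4 × (7.52 in)² = 44.41 in^2
Rod-side annular area A_ann = π/4 × (7.52² − 5.84²) = 17.63 in^2
Net thrust = P_cap·A_cap − P_rod·A_ann = 2.010e5 lbf − 11760 lbf

F ≈ 1.89e5 lbf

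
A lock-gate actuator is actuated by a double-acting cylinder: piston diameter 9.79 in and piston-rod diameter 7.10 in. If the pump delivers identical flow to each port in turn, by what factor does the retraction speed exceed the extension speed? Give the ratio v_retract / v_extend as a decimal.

v_ret/v_ext ≈ 2.11

Cap-side area A_cap = π/4 × (9.79 in)² = 75.28 in^2
Rod-side annular area A_ann = π/4 × (9.79² − 7.10²) = 35.68 in^2
For equal Q, v ∝ 1/A, so v_ret/v_ext = A_cap/A_ann.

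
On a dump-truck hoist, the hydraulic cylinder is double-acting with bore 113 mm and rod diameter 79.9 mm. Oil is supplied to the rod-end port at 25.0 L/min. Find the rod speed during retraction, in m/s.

v ≈ 0.0831 m/s

Rod-side annular area A_ann = π/4 × (113² − 79.9²) = 5015 mm^2
Flow into the rod-end port fills the annular volume.
v = Q / A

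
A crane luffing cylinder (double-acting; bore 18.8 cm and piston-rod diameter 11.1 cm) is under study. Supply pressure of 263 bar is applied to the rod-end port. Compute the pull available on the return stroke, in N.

F ≈ 4.76e5 N

Rod-side annular area A_ann = π/4 × (18.8² − 11.1²) = 180.8 cm^2
On retraction the pressure acts on the annular area (bore minus rod).
F = P × A_ann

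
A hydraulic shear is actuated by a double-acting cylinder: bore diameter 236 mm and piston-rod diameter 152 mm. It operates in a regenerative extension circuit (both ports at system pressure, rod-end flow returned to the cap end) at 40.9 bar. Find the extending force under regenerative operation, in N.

F ≈ 74200 N

With equal pressure on both faces, forces on the annular region cancel; the net push is pressure × rod cross-section.
Rod cross-section A_rod = π/4 × (152 mm)² = 18150 mm^2
F = P × A_rod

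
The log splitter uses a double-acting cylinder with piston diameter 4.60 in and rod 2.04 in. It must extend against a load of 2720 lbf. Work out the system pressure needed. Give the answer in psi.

P ≈ 164 psi

Cap-side area A_cap = π/4 × (4.60 in)² = 16.62 in^2
P = F / A = 2720 lbf / A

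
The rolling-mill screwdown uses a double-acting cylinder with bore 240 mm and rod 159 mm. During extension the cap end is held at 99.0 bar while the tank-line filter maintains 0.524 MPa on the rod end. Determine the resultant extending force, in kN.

F ≈ 435 kN

Cap-side area A_cap = π/4 × (240 mm)² = 45240 mm^2
Rod-side annular area A_ann = π/4 × (240² − 159²) = 25380 mm^2
Net thrust = P_cap·A_cap − P_rod·A_ann = 447.9 kN − 13.30 kN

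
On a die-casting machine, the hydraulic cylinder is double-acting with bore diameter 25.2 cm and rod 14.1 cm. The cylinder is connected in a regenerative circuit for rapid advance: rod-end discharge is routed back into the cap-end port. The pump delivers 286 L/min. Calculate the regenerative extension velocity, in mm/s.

In regeneration the rod-end outflow joins the pump flow into the cap end, so the net volume the pump must supply per unit advance equals the rod cross-section area.
Rod cross-section A_rod = π/4 × (14.1 cm)² = 156.1 cm^2
v = Q_pump / A_rod

v ≈ 305 mm/s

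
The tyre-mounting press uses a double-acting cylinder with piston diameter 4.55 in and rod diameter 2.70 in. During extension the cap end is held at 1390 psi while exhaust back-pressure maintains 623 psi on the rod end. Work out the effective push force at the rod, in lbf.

F ≈ 16000 lbf

Cap-side area A_cap = π/4 × (4.55 in)² = 16.26 in^2
Rod-side annular area A_ann = π/4 × (4.55² − 2.70²) = 10.53 in^2
Net thrust = P_cap·A_cap − P_rod·A_ann = 22600 lbf − 6563 lbf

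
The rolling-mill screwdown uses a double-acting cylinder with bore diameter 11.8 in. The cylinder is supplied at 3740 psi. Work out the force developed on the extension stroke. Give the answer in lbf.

F ≈ 4.09e5 lbf

Cap-side area A_cap = π/4 × (11.8 in)² = 109.4 in^2
F = P × A_cap = 3740 psi × A_cap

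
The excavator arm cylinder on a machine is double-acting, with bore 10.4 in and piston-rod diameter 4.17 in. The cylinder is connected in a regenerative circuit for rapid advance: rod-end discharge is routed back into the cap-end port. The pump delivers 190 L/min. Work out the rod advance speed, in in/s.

In regeneration the rod-end outflow joins the pump flow into the cap end, so the net volume the pump must supply per unit advance equals the rod cross-section area.
Rod cross-section A_rod = π/4 × (4.17 in)² = 13.66 in^2
v = Q_pump / A_rod

v ≈ 14.1 in/s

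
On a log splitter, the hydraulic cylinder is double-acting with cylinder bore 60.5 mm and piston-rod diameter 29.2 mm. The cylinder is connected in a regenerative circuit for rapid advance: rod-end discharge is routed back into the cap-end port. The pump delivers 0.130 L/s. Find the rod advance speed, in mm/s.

v ≈ 194 mm/s

In regeneration the rod-end outflow joins the pump flow into the cap end, so the net volume the pump must supply per unit advance equals the rod cross-section area.
Rod cross-section A_rod = π/4 × (29.2 mm)² = 669.7 mm^2
v = Q_pump / A_rod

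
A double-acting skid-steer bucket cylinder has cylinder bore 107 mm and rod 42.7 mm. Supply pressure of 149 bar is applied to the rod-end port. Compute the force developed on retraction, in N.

Rod-side annular area A_ann = π/4 × (107² − 42.7²) = 7560 mm^2
On retraction the pressure acts on the annular area (bore minus rod).
F = P × A_ann

F ≈ 1.13e5 N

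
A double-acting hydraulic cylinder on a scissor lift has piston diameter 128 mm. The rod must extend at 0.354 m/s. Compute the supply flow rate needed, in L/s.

Cap-side area A_cap = π/4 × (128 mm)² = 12870 mm^2
Q = A × v

Q ≈ 4.56 L/s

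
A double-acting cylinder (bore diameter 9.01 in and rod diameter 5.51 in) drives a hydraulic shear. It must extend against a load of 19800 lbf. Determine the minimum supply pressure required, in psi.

P ≈ 311 psi

Cap-side area A_cap = π/4 × (9.01 in)² = 63.76 in^2
P = F / A = 19800 lbf / A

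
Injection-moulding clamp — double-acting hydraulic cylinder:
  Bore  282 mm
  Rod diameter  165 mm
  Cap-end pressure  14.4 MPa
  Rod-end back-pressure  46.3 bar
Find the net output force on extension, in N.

Cap-side area A_cap = π/4 × (282 mm)² = 62460 mm^2
Rod-side annular area A_ann = π/4 × (282² − 165²) = 41080 mm^2
Net thrust = P_cap·A_cap − P_rod·A_ann = 8.994e5 N − 1.902e5 N

F ≈ 7.09e5 N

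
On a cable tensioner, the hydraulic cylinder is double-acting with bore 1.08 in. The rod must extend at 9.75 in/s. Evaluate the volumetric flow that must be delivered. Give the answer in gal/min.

Cap-side area A_cap = π/4 × (1.08 in)² = 0.9161 in^2
Q = A × v

Q ≈ 2.32 gal/min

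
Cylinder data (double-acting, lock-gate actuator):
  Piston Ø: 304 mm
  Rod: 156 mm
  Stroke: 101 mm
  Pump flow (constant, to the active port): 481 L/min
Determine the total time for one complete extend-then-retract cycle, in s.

t ≈ 1.59 s

Cap-side area A_cap = π/4 × (304 mm)² = 72580 mm^2
Rod-side annular area A_ann = π/4 × (304² − 156²) = 53470 mm^2
t_ext = A_cap·L/Q = 0.9145 s
t_ret = A_ann·L/Q = 0.6737 s
t_cycle = t_ext + t_ret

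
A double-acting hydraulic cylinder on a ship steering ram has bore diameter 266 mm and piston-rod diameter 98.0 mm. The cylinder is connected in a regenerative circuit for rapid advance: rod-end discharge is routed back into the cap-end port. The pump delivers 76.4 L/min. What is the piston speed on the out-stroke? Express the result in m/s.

v ≈ 0.169 m/s

In regeneration the rod-end outflow joins the pump flow into the cap end, so the net volume the pump must supply per unit advance equals the rod cross-section area.
Rod cross-section A_rod = π/4 × (98.0 mm)² = 7543 mm^2
v = Q_pump / A_rod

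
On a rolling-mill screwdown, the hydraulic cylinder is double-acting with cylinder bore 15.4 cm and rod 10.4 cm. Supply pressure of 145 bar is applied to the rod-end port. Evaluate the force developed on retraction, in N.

F ≈ 1.47e5 N

Rod-side annular area A_ann = π/4 × (15.4² − 10.4²) = 101.3 cm^2
On retraction the pressure acts on the annular area (bore minus rod).
F = P × A_ann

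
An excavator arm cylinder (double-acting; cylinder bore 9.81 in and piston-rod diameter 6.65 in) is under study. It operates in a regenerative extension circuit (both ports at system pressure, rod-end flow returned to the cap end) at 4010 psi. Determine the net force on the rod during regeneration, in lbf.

F ≈ 1.39e5 lbf

With equal pressure on both faces, forces on the annular region cancel; the net push is pressure × rod cross-section.
Rod cross-section A_rod = π/4 × (6.65 in)² = 34.73 in^2
F = P × A_rod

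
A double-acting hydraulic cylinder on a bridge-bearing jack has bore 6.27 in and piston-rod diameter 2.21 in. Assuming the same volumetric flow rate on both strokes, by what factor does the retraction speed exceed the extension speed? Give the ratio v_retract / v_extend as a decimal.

Cap-side area A_cap = π/4 × (6.27 in)² = 30.88 in^2
Rod-side annular area A_ann = π/4 × (6.27² − 2.21²) = 27.04 in^2
For equal Q, v ∝ 1/A, so v_ret/v_ext = A_cap/A_ann.

v_ret/v_ext ≈ 1.14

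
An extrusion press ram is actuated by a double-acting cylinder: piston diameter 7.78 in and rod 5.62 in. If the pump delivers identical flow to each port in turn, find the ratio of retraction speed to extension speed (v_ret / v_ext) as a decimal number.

Cap-side area A_cap = π/4 × (7.78 in)² = 47.54 in^2
Rod-side annular area A_ann = π/4 × (7.78² − 5.62²) = 22.73 in^2
For equal Q, v ∝ 1/A, so v_ret/v_ext = A_cap/A_ann.

v_ret/v_ext ≈ 2.09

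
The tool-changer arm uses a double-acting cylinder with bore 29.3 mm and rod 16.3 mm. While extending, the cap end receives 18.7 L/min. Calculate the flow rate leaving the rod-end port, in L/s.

Q_out ≈ 0.215 L/s

Cap-side area A_cap = π/4 × (29.3 mm)² = 674.3 mm^2
Rod-side annular area A_ann = π/4 × (29.3² − 16.3²) = 465.6 mm^2
Piston speed v = Q_in/A_cap; rod-end outflow Q_out = v × A_ann = Q_in × A_ann/A_cap.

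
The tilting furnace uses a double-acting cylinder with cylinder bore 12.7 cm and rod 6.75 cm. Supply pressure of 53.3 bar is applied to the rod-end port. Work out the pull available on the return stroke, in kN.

F ≈ 48.4 kN

Rod-side annular area A_ann = π/4 × (12.7² − 6.75²) = 90.89 cm^2
On retraction the pressure acts on the annular area (bore minus rod).
F = P × A_ann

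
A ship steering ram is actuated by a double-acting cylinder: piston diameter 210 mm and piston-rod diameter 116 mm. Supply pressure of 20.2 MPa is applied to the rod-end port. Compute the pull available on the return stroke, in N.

Rod-side annular area A_ann = π/4 × (210² − 116²) = 24070 mm^2
On retraction the pressure acts on the annular area (bore minus rod).
F = P × A_ann

F ≈ 4.86e5 N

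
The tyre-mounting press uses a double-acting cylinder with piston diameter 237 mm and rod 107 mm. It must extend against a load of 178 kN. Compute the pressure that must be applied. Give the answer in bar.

Cap-side area A_cap = π/4 × (237 mm)² = 44120 mm^2
P = F / A = 178 kN / A

P ≈ 40.3 bar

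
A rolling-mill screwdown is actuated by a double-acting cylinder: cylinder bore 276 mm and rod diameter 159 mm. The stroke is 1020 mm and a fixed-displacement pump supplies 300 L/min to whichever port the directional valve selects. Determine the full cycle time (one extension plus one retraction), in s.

t ≈ 20.4 s

Cap-side area A_cap = π/4 × (276 mm)² = 59830 mm^2
Rod-side annular area A_ann = π/4 × (276² − 159²) = 39970 mm^2
t_ext = A_cap·L/Q = 12.21 s
t_ret = A_ann·L/Q = 8.154 s
t_cycle = t_ext + t_ret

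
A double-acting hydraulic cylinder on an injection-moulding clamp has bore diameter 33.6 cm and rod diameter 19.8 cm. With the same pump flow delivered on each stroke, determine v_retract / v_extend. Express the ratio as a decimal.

Cap-side area A_cap = π/4 × (33.6 cm)² = 886.7 cm^2
Rod-side annular area A_ann = π/4 × (33.6² − 19.8²) = 578.8 cm^2
For equal Q, v ∝ 1/A, so v_ret/v_ext = A_cap/A_ann.

v_ret/v_ext ≈ 1.53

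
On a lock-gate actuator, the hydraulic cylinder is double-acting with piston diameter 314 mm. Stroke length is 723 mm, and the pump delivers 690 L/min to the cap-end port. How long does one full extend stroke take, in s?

t ≈ 4.87 s

Cap-side area A_cap = π/4 × (314 mm)² = 77440 mm^2
Swept volume V = A × L; t = V / Q = A·L / Q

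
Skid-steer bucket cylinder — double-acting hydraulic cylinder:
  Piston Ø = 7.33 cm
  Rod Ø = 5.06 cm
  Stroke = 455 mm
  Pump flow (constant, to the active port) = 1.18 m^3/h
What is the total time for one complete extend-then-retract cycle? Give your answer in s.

t ≈ 8.92 s

Cap-side area A_cap = π/4 × (7.33 cm)² = 42.20 cm^2
Rod-side annular area A_ann = π/4 × (7.33² − 5.06²) = 22.09 cm^2
t_ext = A_cap·L/Q = 5.858 s
t_ret = A_ann·L/Q = 3.066 s
t_cycle = t_ext + t_ret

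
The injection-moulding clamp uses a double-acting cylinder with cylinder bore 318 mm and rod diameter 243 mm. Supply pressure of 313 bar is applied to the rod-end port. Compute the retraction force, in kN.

F ≈ 1030 kN

Rod-side annular area A_ann = π/4 × (318² − 243²) = 33050 mm^2
On retraction the pressure acts on the annular area (bore minus rod).
F = P × A_ann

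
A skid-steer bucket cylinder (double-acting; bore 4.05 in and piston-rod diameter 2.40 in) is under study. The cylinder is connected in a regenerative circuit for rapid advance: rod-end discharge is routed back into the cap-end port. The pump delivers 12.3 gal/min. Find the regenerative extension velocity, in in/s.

v ≈ 10.5 in/s

In regeneration the rod-end outflow joins the pump flow into the cap end, so the net volume the pump must supply per unit advance equals the rod cross-section area.
Rod cross-section A_rod = π/4 × (2.40 in)² = 4.524 in^2
v = Q_pump / A_rod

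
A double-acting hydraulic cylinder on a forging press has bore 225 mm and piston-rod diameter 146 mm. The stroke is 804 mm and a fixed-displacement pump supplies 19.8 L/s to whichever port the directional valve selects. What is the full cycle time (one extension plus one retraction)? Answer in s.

Cap-side area A_cap = π/4 × (225 mm)² = 39760 mm^2
Rod-side annular area A_ann = π/4 × (225² − 146²) = 23020 mm^2
t_ext = A_cap·L/Q = 1.615 s
t_ret = A_ann·L/Q = 0.9347 s
t_cycle = t_ext + t_ret

t ≈ 2.55 s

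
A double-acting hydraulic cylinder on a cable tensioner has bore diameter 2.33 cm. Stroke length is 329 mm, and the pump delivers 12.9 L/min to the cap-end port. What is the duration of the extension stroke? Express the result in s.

t ≈ 0.652 s

Cap-side area A_cap = π/4 × (2.33 cm)² = 4.264 cm^2
Swept volume V = A × L; t = V / Q = A·L / Q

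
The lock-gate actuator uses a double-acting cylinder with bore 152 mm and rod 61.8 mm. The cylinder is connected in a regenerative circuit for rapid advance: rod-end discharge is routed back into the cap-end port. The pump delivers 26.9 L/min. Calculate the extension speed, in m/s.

In regeneration the rod-end outflow joins the pump flow into the cap end, so the net volume the pump must supply per unit advance equals the rod cross-section area.
Rod cross-section A_rod = π/4 × (61.8 mm)² = 3000 mm^2
v = Q_pump / A_rod

v ≈ 0.149 m/s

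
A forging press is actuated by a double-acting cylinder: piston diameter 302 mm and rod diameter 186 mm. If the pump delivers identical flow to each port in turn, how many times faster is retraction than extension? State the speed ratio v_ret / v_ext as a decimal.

Cap-side area A_cap = π/4 × (302 mm)² = 71630 mm^2
Rod-side annular area A_ann = π/4 × (302² − 186²) = 44460 mm^2
For equal Q, v ∝ 1/A, so v_ret/v_ext = A_cap/A_ann.

v_ret/v_ext ≈ 1.61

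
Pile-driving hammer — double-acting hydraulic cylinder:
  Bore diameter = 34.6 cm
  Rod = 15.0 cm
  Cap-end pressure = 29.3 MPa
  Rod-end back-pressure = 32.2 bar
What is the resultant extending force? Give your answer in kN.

F ≈ 2510 kN

Cap-side area A_cap = π/4 × (34.6 cm)² = 940.2 cm^2
Rod-side annular area A_ann = π/4 × (34.6² − 15.0²) = 763.5 cm^2
Net thrust = P_cap·A_cap − P_rod·A_ann = 2755 kN − 245.9 kN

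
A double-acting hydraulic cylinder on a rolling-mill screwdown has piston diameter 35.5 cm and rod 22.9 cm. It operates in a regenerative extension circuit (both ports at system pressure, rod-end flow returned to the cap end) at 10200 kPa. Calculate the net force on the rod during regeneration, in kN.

F ≈ 420 kN

With equal pressure on both faces, forces on the annular region cancel; the net push is pressure × rod cross-section.
Rod cross-section A_rod = π/4 × (22.9 cm)² = 411.9 cm^2
F = P × A_rod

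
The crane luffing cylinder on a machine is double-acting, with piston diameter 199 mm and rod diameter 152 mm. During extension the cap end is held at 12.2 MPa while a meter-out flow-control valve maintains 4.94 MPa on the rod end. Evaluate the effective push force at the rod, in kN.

F ≈ 315 kN

Cap-side area A_cap = π/4 × (199 mm)² = 31100 mm^2
Rod-side annular area A_ann = π/4 × (199² − 152²) = 12960 mm^2
Net thrust = P_cap·A_cap − P_rod·A_ann = 379.5 kN − 64.01 kN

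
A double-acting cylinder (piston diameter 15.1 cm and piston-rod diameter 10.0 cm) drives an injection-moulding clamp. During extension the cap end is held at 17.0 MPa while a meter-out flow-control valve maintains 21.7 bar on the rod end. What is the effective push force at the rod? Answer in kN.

F ≈ 283 kN

Cap-side area A_cap = π/4 × (15.1 cm)² = 179.1 cm^2
Rod-side annular area A_ann = π/4 × (15.1² − 10.0²) = 100.5 cm^2
Net thrust = P_cap·A_cap − P_rod·A_ann = 304.4 kN − 21.82 kN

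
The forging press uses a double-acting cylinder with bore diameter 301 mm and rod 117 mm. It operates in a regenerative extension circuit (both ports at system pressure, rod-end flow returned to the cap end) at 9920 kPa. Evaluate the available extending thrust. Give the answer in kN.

F ≈ 107 kN

With equal pressure on both faces, forces on the annular region cancel; the net push is pressure × rod cross-section.
Rod cross-section A_rod = π/4 × (117 mm)² = 10750 mm^2
F = P × A_rod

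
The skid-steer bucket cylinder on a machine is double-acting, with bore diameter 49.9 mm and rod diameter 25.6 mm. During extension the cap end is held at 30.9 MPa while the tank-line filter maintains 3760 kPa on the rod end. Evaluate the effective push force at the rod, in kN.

F ≈ 55.0 kN

Cap-side area A_cap = π/4 × (49.9 mm)² = 1956 mm^2
Rod-side annular area A_ann = π/4 × (49.9² − 25.6²) = 1441 mm^2
Net thrust = P_cap·A_cap − P_rod·A_ann = 60.43 kN − 5.418 kN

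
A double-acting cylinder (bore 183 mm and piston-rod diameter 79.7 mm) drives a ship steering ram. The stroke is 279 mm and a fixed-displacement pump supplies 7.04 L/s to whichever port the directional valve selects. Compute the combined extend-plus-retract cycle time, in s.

t ≈ 1.89 s

Cap-side area A_cap = π/4 × (183 mm)² = 26300 mm^2
Rod-side annular area A_ann = π/4 × (183² − 79.7²) = 21310 mm^2
t_ext = A_cap·L/Q = 1.042 s
t_ret = A_ann·L/Q = 0.8447 s
t_cycle = t_ext + t_ret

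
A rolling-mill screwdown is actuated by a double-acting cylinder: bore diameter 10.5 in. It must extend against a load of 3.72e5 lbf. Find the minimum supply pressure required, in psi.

P ≈ 4300 psi

Cap-side area A_cap = π/4 × (10.5 in)² = 86.59 in^2
P = F / A = 3.72e5 lbf / A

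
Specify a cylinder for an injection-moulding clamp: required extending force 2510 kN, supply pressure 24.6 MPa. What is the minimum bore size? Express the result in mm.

Extension force acts on the full piston face: F = P × (π/4)D².
D = √(4F / (πP)) = √(4 × 2510 kN / (π × 24.6 MPa))

D ≈ 360 mm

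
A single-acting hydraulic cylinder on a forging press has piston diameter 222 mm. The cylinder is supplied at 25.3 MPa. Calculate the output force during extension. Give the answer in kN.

F ≈ 979 kN

Cap-side area A_cap = π/4 × (222 mm)² = 38710 mm^2
F = P × A_cap = 25.3 MPa × A_cap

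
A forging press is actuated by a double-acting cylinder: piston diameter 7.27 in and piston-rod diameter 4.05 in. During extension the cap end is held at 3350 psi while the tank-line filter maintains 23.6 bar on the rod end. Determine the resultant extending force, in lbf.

Cap-side area A_cap = π/4 × (7.27 in)² = 41.51 in^2
Rod-side annular area A_ann = π/4 × (7.27² − 4.05²) = 28.63 in^2
Net thrust = P_cap·A_cap − P_rod·A_ann = 1.391e5 lbf − 9799 lbf

F ≈ 1.29e5 lbf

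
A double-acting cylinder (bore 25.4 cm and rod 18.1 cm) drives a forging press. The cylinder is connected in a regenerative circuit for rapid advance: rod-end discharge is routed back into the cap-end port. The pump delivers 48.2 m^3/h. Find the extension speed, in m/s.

v ≈ 0.520 m/s

In regeneration the rod-end outflow joins the pump flow into the cap end, so the net volume the pump must supply per unit advance equals the rod cross-section area.
Rod cross-section A_rod = π/4 × (18.1 cm)² = 257.3 cm^2
v = Q_pump / A_rod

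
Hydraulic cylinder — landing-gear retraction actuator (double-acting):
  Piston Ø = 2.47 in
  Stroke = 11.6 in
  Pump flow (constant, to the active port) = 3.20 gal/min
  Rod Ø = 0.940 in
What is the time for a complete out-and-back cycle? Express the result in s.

Cap-side area A_cap = π/4 × (2.47 in)² = 4.792 in^2
Rod-side annular area A_ann = π/4 × (2.47² − 0.940²) = 4.098 in^2
t_ext = A_cap·L/Q = 4.512 s
t_ret = A_ann·L/Q = 3.858 s
t_cycle = t_ext + t_ret

t ≈ 8.37 s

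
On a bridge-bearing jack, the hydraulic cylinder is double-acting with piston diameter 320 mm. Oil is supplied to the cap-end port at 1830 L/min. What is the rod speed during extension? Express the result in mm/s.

Cap-side area A_cap = π/4 × (320 mm)² = 80420 mm^2
v = Q / A

v ≈ 379 mm/s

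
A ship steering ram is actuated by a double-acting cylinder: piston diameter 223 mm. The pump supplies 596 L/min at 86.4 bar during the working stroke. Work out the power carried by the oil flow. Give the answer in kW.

Hydraulic power = P × Q

W ≈ 85.8 kW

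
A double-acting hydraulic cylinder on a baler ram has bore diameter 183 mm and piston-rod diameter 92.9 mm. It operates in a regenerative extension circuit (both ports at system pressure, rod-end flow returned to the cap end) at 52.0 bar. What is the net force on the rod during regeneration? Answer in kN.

F ≈ 35.2 kN

With equal pressure on both faces, forces on the annular region cancel; the net push is pressure × rod cross-section.
Rod cross-section A_rod = π/4 × (92.9 mm)² = 6778 mm^2
F = P × A_rod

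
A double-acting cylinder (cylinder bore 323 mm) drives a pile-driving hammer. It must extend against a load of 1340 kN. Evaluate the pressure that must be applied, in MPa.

P ≈ 16.4 MPa

Cap-side area A_cap = π/4 × (323 mm)² = 81940 mm^2
P = F / A = 1340 kN / A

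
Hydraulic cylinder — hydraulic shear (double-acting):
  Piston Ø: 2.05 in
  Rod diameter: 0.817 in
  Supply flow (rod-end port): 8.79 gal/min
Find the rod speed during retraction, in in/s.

Rod-side annular area A_ann = π/4 × (2.05² − 0.817²) = 2.776 in^2
Flow into the rod-end port fills the annular volume.
v = Q / A

v ≈ 12.2 in/s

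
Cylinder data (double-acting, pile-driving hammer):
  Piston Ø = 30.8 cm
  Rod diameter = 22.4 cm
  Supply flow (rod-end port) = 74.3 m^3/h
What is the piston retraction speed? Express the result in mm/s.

Rod-side annular area A_ann = π/4 × (30.8² − 22.4²) = 351.0 cm^2
Flow into the rod-end port fills the annular volume.
v = Q / A

v ≈ 588 mm/s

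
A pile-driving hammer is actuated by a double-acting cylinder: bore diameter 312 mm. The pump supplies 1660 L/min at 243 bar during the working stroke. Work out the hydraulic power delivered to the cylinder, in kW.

W ≈ 672 kW

Hydraulic power = P × Q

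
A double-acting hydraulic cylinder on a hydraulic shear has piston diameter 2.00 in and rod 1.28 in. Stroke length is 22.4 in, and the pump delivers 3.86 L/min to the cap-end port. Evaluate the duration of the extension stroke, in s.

t ≈ 17.9 s

Cap-side area A_cap = π/4 × (2.00 in)² = 3.142 in^2
Swept volume V = A × L; t = V / Q = A·L / Q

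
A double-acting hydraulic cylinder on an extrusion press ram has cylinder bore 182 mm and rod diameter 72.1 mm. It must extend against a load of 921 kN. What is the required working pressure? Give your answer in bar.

P ≈ 354 bar

Cap-side area A_cap = π/4 × (182 mm)² = 26020 mm^2
P = F / A = 921 kN / A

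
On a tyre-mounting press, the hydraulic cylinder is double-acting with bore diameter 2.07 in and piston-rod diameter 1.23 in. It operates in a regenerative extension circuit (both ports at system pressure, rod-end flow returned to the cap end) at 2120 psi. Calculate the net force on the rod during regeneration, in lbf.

F ≈ 2520 lbf

With equal pressure on both faces, forces on the annular region cancel; the net push is pressure × rod cross-section.
Rod cross-section A_rod = π/4 × (1.23 in)² = 1.188 in^2
F = P × A_rod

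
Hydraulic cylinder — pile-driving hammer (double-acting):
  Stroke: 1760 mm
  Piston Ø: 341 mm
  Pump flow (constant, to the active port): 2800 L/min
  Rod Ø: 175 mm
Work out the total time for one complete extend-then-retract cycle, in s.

Cap-side area A_cap = π/4 × (341 mm)² = 91330 mm^2
Rod-side annular area A_ann = π/4 × (341² − 175²) = 67270 mm^2
t_ext = A_cap·L/Q = 3.444 s
t_ret = A_ann·L/Q = 2.537 s
t_cycle = t_ext + t_ret

t ≈ 5.98 s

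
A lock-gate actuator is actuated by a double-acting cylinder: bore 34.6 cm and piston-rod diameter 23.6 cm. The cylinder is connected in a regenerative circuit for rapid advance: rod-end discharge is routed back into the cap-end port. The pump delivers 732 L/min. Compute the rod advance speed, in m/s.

In regeneration the rod-end outflow joins the pump flow into the cap end, so the net volume the pump must supply per unit advance equals the rod cross-section area.
Rod cross-section A_rod = π/4 × (23.6 cm)² = 437.4 cm^2
v = Q_pump / A_rod

v ≈ 0.279 m/s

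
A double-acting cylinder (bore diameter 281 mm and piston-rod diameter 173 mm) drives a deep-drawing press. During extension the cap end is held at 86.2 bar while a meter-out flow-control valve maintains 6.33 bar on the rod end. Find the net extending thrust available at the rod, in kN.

F ≈ 510 kN

Cap-side area A_cap = π/4 × (281 mm)² = 62020 mm^2
Rod-side annular area A_ann = π/4 × (281² − 173²) = 38510 mm^2
Net thrust = P_cap·A_cap − P_rod·A_ann = 534.6 kN − 24.38 kN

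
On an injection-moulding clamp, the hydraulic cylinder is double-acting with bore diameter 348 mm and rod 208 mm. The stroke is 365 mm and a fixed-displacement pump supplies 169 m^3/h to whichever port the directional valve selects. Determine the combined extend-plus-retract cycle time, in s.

t ≈ 1.21 s

Cap-side area A_cap = π/4 × (348 mm)² = 95110 mm^2
Rod-side annular area A_ann = π/4 × (348² − 208²) = 61140 mm^2
t_ext = A_cap·L/Q = 0.7395 s
t_ret = A_ann·L/Q = 0.4753 s
t_cycle = t_ext + t_ret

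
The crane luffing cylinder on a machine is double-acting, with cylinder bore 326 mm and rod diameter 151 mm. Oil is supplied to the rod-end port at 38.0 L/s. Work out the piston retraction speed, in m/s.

v ≈ 0.580 m/s

Rod-side annular area A_ann = π/4 × (326² − 151²) = 65560 mm^2
Flow into the rod-end port fills the annular volume.
v = Q / A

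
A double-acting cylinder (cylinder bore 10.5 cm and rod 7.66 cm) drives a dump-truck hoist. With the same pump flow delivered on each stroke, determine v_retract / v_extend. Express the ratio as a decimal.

Cap-side area A_cap = π/4 × (10.5 cm)² = 86.59 cm^2
Rod-side annular area A_ann = π/4 × (10.5² − 7.66²) = 40.51 cm^2
For equal Q, v ∝ 1/A, so v_ret/v_ext = A_cap/A_ann.

v_ret/v_ext ≈ 2.14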